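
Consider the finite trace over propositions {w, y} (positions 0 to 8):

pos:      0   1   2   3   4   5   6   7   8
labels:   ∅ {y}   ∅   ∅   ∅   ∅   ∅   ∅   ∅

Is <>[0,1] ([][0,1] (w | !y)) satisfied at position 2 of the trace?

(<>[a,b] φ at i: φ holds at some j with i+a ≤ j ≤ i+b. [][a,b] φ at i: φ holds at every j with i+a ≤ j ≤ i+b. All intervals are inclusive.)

Check [][0,1] (w | !y) at each j in [2,3]:
  j=2: holds on [2,3]
  j=3: holds on [3,4]
Found at j=2 → formula holds.

Holds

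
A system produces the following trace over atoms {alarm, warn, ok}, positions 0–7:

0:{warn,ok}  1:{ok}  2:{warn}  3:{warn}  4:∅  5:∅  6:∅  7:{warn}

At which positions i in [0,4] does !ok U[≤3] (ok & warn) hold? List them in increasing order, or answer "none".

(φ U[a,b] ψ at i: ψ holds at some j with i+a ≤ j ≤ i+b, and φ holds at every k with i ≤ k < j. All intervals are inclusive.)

0

Evaluate at each i in [0,4]:
  i=0: ✓ (rhs at j=0)
  i=1: ✗ (no rhs in [1,4])
  i=2: ✗ (no rhs in [2,5])
  i=3: ✗ (no rhs in [3,6])
  i=4: ✗ (no rhs in [4,7])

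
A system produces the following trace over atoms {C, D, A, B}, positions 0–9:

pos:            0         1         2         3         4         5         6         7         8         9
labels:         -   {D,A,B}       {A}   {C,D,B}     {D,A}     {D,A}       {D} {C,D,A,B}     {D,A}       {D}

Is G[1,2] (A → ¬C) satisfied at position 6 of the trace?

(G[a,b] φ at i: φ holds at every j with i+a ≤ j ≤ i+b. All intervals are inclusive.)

Check (A → ¬C) at every j in [7,8]:
  j=7: antecedent true; consequent false → ✗
  j=8: antecedent true; consequent true → ✓
Fails at j=7 → formula fails.

No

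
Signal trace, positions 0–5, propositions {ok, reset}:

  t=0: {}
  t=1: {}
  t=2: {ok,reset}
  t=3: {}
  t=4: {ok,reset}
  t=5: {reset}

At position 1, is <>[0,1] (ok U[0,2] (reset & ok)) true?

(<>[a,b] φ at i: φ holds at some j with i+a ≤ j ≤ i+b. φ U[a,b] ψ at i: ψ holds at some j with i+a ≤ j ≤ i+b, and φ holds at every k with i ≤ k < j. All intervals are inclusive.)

Check (ok U[0,2] (reset & ok)) at each j in [1,2]:
  j=1: fails
  j=2: holds
Found at j=2 → formula holds.

Holds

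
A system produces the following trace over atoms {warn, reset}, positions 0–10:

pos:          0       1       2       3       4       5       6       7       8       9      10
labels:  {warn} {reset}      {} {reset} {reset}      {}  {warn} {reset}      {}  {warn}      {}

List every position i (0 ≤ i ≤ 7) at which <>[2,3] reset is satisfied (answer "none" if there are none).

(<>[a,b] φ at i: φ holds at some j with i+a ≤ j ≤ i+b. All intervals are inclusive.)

Evaluate at each i in [0,7]:
  i=0: ✓ (witness j=3)
  i=1: ✓ (witness j=3)
  i=2: ✓ (witness j=4)
  i=3: ✗ (none in [5,6])
  i=4: ✓ (witness j=7)
  i=5: ✓ (witness j=7)
  i=6: ✗ (none in [8,9])
  i=7: ✗ (none in [9,10])

0, 1, 2, 4, 5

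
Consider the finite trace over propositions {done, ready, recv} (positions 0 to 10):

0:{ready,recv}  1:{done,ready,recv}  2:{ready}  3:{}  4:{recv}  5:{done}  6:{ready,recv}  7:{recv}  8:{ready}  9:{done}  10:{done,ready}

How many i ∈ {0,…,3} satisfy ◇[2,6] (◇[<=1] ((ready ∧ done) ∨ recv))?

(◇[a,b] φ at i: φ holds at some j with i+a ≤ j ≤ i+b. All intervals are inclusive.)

4

Evaluate at each i in [0,3]:
  i=0: ✓ (witness j=3)
  i=1: ✓ (witness j=3)
  i=2: ✓ (witness j=4)
  i=3: ✓ (witness j=5)
Positions where it holds: {0, 1, 2, 3} → 4.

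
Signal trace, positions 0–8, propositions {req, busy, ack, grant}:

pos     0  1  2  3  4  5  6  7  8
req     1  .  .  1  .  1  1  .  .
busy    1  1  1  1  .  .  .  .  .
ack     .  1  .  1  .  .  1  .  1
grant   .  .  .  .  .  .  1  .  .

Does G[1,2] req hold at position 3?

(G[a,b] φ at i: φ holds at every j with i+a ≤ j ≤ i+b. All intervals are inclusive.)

Does not hold

Check req at every j in [4,5]:
  j=4: false
  j=5: true
Fails at j=4 → formula fails.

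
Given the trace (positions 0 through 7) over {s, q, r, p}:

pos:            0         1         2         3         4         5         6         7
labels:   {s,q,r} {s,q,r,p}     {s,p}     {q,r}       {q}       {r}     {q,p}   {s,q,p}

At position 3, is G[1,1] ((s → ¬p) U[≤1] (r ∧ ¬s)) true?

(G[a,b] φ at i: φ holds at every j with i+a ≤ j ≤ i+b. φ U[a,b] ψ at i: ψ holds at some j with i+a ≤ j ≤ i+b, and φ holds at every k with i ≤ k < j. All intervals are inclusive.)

Check ((s → ¬p) U[≤1] (r ∧ ¬s)) at every j in [4,4]:
  j=4: holds
All positions satisfy it → formula holds.

Yes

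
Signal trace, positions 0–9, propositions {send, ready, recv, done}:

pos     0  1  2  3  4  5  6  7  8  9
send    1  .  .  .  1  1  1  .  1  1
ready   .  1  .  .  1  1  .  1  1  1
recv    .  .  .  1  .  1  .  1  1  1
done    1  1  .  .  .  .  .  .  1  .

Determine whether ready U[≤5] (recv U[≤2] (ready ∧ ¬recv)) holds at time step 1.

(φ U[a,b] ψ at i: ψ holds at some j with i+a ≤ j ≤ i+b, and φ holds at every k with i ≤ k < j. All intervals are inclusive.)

Yes

Need some j in [1,6] with (recv U[≤2] (ready ∧ ¬recv)), and ready at every k in [1,j-1].
  j=1: (recv U[≤2] (ready ∧ ¬recv)) holds; no prefix to check → satisfied.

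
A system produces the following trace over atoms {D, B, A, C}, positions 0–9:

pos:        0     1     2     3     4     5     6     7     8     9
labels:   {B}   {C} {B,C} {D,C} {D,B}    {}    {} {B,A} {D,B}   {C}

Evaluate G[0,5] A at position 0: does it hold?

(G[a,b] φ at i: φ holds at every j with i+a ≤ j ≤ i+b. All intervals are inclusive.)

False

Check A at every j in [0,5]:
  j=0: false
  j=1: false
  j=2: false
  j=3: false
  j=4: false
  j=5: false
Fails at j=0 → formula fails.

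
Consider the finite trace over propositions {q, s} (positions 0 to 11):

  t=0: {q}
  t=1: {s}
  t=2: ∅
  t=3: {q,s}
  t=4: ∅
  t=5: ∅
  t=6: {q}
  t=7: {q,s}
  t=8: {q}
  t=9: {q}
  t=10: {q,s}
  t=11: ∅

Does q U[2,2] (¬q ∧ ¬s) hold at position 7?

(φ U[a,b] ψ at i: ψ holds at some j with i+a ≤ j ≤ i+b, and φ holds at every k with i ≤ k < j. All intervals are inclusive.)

False

Need some j in [9,9] with (¬q ∧ ¬s), and q at every k in [7,j-1].
  j=9: (¬q ∧ ¬s) false.
No j in the window works → until fails.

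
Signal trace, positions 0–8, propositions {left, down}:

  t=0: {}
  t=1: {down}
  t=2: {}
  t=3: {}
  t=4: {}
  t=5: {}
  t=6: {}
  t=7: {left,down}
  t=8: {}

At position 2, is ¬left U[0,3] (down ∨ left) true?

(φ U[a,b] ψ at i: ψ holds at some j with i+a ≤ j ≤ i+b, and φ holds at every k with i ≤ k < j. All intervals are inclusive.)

No

Need some j in [2,5] with (down ∨ left), and ¬left at every k in [2,j-1].
  j=2: (down ∨ left) false.
  j=3: (down ∨ left) false.
  j=4: (down ∨ left) false.
  j=5: (down ∨ left) false.
No j in the window works → until fails.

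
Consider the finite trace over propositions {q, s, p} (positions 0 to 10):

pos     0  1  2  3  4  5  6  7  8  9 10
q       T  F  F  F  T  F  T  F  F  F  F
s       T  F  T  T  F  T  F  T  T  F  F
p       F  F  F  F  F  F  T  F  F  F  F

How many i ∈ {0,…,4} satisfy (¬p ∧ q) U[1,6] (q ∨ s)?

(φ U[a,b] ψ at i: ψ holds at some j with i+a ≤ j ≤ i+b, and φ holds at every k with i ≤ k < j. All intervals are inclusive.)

Evaluate at each i in [0,4]:
  i=0: ✗ (lhs fails at k=1 before rhs at j=2)
  i=1: ✗ (lhs fails at k=1 before rhs at j=2)
  i=2: ✗ (lhs fails at k=2 before rhs at j=3)
  i=3: ✗ (lhs fails at k=3 before rhs at j=4)
  i=4: ✓ (rhs at j=5; lhs holds on [4,4])
Positions where it holds: {4} → 1.

1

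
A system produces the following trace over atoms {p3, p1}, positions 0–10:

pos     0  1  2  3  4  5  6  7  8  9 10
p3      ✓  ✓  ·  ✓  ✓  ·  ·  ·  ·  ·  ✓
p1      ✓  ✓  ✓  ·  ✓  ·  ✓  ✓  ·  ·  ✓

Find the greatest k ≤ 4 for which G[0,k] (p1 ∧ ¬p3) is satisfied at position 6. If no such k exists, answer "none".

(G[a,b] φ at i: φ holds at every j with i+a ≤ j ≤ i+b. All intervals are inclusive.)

(p1 ∧ ¬p3) must hold from j=6 onward; find where it first fails.
  j=6: holds
  j=7: holds
  j=8: fails
Holds on [6,7], so largest k = 1.

1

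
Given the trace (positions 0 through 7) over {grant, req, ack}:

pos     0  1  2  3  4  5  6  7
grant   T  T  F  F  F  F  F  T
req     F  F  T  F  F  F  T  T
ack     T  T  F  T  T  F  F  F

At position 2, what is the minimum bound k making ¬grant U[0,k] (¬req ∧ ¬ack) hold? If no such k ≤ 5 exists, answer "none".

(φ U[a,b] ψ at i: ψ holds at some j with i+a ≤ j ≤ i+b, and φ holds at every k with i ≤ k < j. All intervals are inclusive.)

3

Need earliest j ≥ 2 with (¬req ∧ ¬ack), and ¬grant at every k in [2,j-1].
  j=2: rhs fails.
  j=3: rhs fails.
  j=4: rhs fails.
  j=5: rhs holds; lhs holds on [2,4]. k = 3.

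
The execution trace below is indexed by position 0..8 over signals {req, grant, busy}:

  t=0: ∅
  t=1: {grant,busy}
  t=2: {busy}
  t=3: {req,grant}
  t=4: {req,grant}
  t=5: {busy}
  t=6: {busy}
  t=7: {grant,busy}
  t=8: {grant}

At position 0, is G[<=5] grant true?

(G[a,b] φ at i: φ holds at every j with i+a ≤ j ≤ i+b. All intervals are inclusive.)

No

Check grant at every j in [0,5]:
  j=0: false
  j=1: true
  j=2: false
  j=3: true
  j=4: true
  j=5: false
Fails at j=0 → formula fails.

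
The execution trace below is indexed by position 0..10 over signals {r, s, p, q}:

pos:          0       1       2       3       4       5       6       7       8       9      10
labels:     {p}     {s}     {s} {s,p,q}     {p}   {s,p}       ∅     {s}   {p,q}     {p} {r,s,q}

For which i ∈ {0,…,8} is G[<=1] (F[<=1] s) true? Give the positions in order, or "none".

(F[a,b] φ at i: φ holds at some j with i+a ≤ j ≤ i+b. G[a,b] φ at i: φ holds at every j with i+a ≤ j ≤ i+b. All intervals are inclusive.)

0, 1, 2, 3, 4, 5, 6

Evaluate at each i in [0,8]:
  i=0: ✓ (all of [0,1])
  i=1: ✓ (all of [1,2])
  i=2: ✓ (all of [2,3])
  i=3: ✓ (all of [3,4])
  i=4: ✓ (all of [4,5])
  i=5: ✓ (all of [5,6])
  i=6: ✓ (all of [6,7])
  i=7: ✗ (fails at j=8)
  i=8: ✗ (fails at j=8)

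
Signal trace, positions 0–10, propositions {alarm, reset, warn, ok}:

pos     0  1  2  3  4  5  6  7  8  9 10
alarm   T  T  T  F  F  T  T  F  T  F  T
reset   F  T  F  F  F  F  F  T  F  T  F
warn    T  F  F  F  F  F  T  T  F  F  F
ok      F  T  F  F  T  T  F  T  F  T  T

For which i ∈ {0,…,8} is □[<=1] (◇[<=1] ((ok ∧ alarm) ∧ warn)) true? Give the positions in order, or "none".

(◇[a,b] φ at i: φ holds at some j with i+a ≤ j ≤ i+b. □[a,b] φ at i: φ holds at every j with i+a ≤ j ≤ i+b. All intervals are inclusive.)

Evaluate at each i in [0,8]:
  i=0: ✗ (fails at j=0)
  i=1: ✗ (fails at j=1)
  i=2: ✗ (fails at j=2)
  i=3: ✗ (fails at j=3)
  i=4: ✗ (fails at j=4)
  i=5: ✗ (fails at j=5)
  i=6: ✗ (fails at j=6)
  i=7: ✗ (fails at j=7)
  i=8: ✗ (fails at j=8)

none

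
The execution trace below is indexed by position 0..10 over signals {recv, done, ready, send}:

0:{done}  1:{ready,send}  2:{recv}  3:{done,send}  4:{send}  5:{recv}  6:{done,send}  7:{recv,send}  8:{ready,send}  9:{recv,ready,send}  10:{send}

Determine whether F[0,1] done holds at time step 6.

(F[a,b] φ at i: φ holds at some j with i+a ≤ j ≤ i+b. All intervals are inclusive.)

Check done at each j in [6,7]:
  j=6: true
  j=7: false
Found at j=6 → formula holds.

Yes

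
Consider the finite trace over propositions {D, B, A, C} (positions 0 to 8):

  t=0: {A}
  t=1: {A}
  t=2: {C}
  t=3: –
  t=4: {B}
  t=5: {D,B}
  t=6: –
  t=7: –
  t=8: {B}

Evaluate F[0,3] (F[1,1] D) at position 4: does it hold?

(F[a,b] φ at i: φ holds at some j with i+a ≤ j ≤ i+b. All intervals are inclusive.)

Check F[1,1] D at each j in [4,7]:
  j=4: holds (witness at 5)
  j=5: fails (none in [6,6])
  j=6: fails (none in [7,7])
  j=7: fails (none in [8,8])
Found at j=4 → formula holds.

Yes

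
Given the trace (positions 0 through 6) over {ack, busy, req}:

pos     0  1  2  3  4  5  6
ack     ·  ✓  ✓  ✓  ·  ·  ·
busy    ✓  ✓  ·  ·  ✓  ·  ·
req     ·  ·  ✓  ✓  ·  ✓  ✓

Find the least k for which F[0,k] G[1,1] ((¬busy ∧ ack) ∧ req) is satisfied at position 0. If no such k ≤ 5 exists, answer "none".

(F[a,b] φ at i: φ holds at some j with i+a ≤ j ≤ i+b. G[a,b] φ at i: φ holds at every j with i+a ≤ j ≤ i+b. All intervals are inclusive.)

Scan j = 0,1,… for G[1,1] ((¬busy ∧ ack) ∧ req):
  j=0: fails
  j=1: holds
First hit at j=1, so smallest k = 1-0 = 1.

1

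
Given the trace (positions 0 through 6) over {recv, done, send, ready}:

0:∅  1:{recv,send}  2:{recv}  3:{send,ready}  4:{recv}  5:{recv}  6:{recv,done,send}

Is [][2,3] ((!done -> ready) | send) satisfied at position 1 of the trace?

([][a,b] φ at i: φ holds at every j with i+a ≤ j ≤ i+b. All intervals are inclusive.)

No

Check ((!done -> ready) | send) at every j in [3,4]:
  j=3: true
  j=4: false
Fails at j=4 → formula fails.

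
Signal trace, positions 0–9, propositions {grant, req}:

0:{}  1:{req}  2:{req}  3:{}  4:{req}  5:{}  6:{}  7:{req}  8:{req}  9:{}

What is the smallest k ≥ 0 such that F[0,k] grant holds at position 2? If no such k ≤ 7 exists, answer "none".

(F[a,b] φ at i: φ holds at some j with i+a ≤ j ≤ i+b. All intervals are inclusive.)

Scan j = 2,3,… for grant:
  j=2: fails
  j=3: fails
  j=4: fails
  j=5: fails
  j=6: fails
  j=7: fails
  j=8: fails
  j=9: fails
No j in [2,9] satisfies it → none.

none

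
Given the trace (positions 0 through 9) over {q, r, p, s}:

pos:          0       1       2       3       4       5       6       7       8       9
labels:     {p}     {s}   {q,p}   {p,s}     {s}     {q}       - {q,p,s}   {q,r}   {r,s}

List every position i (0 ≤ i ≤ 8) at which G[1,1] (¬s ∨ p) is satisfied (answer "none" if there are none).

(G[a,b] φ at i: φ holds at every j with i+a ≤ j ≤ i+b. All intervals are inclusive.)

Evaluate at each i in [0,8]:
  i=0: ✗ (fails at j=1)
  i=1: ✓ (all of [2,2])
  i=2: ✓ (all of [3,3])
  i=3: ✗ (fails at j=4)
  i=4: ✓ (all of [5,5])
  i=5: ✓ (all of [6,6])
  i=6: ✓ (all of [7,7])
  i=7: ✓ (all of [8,8])
  i=8: ✗ (fails at j=9)

1, 2, 4, 5, 6, 7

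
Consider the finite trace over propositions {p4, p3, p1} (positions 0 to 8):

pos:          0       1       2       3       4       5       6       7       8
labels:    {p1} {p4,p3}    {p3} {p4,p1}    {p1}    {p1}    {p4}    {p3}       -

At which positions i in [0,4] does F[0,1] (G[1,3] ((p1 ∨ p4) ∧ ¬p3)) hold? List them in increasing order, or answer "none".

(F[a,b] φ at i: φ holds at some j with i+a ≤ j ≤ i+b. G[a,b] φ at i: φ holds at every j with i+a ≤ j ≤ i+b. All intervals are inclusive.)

Evaluate at each i in [0,4]:
  i=0: ✗ (none in [0,1])
  i=1: ✓ (witness j=2)
  i=2: ✓ (witness j=2)
  i=3: ✓ (witness j=3)
  i=4: ✗ (none in [4,5])

1, 2, 3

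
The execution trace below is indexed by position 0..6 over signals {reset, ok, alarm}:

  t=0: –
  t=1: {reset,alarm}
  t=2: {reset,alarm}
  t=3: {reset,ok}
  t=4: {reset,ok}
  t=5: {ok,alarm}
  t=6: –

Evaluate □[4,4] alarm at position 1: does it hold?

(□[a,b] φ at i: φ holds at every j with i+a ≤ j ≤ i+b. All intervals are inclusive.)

Holds

Check alarm at every j in [5,5]:
  j=5: true
All positions satisfy it → formula holds.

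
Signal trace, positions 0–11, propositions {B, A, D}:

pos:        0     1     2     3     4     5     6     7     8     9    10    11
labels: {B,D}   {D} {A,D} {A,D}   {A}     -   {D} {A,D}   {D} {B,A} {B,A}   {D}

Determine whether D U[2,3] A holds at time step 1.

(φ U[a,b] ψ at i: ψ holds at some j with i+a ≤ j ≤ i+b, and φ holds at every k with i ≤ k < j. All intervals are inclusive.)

Need some j in [3,4] with A, and D at every k in [1,j-1].
  j=3: A holds; D holds at every k in [1,2] → satisfied.

Holds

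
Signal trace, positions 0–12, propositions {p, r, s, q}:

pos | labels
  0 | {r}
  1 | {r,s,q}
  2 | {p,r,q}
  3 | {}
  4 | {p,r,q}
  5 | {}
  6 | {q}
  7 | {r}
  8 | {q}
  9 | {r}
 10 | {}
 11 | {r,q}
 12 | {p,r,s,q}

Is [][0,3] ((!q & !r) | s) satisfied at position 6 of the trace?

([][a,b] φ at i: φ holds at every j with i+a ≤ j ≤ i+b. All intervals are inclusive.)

No

Check ((!q & !r) | s) at every j in [6,9]:
  j=6: false
  j=7: false
  j=8: false
  j=9: false
Fails at j=6 → formula fails.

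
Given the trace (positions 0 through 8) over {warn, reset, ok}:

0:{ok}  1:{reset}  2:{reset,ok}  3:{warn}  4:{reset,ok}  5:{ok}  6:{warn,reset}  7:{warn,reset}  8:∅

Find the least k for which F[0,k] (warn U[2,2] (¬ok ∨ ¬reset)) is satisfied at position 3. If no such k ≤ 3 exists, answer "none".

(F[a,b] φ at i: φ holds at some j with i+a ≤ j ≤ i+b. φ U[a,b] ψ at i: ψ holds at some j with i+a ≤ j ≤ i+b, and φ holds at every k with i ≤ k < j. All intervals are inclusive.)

3

Scan j = 3,4,… for (warn U[2,2] (¬ok ∨ ¬reset)):
  j=3: fails
  j=4: fails
  j=5: fails
  j=6: holds
First hit at j=6, so smallest k = 6-3 = 3.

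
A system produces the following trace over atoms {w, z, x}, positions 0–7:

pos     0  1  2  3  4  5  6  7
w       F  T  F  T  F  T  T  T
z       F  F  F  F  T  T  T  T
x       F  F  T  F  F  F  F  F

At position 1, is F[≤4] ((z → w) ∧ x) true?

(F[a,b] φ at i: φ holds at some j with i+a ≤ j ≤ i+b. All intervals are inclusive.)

Check ((z → w) ∧ x) at each j in [1,5]:
  j=1: false
  j=2: true
  j=3: false
  j=4: false
  j=5: false
Found at j=2 → formula holds.

Yes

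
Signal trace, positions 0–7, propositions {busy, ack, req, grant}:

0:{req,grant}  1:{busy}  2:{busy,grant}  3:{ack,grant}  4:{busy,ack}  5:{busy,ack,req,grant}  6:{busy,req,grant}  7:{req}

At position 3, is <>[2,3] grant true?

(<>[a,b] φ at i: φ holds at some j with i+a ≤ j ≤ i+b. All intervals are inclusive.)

True

Check grant at each j in [5,6]:
  j=5: true
  j=6: true
Found at j=5 → formula holds.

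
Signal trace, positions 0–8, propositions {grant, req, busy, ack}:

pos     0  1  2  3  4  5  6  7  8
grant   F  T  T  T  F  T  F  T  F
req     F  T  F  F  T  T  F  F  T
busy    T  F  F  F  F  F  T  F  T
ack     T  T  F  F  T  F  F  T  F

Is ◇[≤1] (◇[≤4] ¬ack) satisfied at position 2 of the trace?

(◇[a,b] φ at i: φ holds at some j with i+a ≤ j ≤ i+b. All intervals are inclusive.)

Check ◇[≤4] ¬ack at each j in [2,3]:
  j=2: holds (witness at 2)
  j=3: holds (witness at 3)
Found at j=2 → formula holds.

True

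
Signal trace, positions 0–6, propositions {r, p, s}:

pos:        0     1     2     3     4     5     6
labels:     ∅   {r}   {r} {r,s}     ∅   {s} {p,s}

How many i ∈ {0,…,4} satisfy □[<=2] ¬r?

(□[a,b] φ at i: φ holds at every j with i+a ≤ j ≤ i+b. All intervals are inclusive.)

Evaluate at each i in [0,4]:
  i=0: ✗ (fails at j=1)
  i=1: ✗ (fails at j=1)
  i=2: ✗ (fails at j=2)
  i=3: ✗ (fails at j=3)
  i=4: ✓ (all of [4,6])
Positions where it holds: {4} → 1.

1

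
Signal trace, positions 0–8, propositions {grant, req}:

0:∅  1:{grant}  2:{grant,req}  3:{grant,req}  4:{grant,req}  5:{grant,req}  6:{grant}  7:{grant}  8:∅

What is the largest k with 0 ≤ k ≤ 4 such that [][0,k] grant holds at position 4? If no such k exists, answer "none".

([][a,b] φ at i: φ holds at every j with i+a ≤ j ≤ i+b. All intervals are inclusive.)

3

grant must hold from j=4 onward; find where it first fails.
  j=4: holds
  j=5: holds
  j=6: holds
  j=7: holds
  j=8: fails
Holds on [4,7], so largest k = 3.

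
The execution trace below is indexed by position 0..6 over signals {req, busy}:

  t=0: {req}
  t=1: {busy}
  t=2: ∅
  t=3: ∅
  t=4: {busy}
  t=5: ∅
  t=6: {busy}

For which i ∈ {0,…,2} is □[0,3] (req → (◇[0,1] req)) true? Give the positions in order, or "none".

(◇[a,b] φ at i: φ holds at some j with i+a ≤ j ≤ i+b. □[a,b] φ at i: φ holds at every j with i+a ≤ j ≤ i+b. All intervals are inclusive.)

Evaluate at each i in [0,2]:
  i=0: ✓ (all of [0,3])
  i=1: ✓ (all of [1,4])
  i=2: ✓ (all of [2,5])

0, 1, 2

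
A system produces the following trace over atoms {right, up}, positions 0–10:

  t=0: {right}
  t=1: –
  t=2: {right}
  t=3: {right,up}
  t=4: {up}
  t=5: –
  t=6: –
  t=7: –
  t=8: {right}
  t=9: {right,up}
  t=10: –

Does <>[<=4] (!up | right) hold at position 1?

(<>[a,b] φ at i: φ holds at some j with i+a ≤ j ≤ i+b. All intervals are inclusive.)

Check (!up | right) at each j in [1,5]:
  j=1: true
  j=2: true
  j=3: true
  j=4: false
  j=5: true
Found at j=1 → formula holds.

Yes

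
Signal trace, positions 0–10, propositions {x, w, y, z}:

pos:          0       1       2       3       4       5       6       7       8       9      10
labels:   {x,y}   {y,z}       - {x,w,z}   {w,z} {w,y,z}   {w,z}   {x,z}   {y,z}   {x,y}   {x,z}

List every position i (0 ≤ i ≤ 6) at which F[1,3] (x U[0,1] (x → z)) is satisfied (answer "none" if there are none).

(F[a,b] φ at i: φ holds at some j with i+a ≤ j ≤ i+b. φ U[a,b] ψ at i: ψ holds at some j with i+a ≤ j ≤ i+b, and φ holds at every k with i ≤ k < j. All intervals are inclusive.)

Evaluate at each i in [0,6]:
  i=0: ✓ (witness j=1)
  i=1: ✓ (witness j=2)
  i=2: ✓ (witness j=3)
  i=3: ✓ (witness j=4)
  i=4: ✓ (witness j=5)
  i=5: ✓ (witness j=6)
  i=6: ✓ (witness j=7)

0, 1, 2, 3, 4, 5, 6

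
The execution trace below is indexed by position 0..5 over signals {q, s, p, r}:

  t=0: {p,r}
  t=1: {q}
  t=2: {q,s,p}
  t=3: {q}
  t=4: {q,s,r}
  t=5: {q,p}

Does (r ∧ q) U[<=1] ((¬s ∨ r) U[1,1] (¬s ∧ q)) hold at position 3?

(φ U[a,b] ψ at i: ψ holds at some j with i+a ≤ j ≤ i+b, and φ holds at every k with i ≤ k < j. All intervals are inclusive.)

Need some j in [3,4] with ((¬s ∨ r) U[1,1] (¬s ∧ q)), and (r ∧ q) at every k in [3,j-1].
  j=3: ((¬s ∨ r) U[1,1] (¬s ∧ q)) — fails.
  j=4: ((¬s ∨ r) U[1,1] (¬s ∧ q)) holds, but (r ∧ q) fails at k=3 → not this j.
No j in the window works → until fails.

No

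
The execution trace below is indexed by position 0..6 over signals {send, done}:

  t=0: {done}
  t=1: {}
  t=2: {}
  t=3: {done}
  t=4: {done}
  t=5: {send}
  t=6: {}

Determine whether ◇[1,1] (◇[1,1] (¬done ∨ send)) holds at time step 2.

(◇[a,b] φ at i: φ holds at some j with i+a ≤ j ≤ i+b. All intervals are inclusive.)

Check ◇[1,1] (¬done ∨ send) at each j in [3,3]:
  j=3: fails (none in [4,4])
No position in the window satisfies it → formula fails.

No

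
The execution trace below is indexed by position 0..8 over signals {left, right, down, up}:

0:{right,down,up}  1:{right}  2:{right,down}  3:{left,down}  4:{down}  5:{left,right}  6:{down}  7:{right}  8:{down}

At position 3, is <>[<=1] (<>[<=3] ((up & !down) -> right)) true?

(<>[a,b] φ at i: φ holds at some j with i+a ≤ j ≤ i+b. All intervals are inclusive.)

Check <>[<=3] ((up & !down) -> right) at each j in [3,4]:
  j=3: holds (witness at 3)
  j=4: holds (witness at 4)
Found at j=3 → formula holds.

True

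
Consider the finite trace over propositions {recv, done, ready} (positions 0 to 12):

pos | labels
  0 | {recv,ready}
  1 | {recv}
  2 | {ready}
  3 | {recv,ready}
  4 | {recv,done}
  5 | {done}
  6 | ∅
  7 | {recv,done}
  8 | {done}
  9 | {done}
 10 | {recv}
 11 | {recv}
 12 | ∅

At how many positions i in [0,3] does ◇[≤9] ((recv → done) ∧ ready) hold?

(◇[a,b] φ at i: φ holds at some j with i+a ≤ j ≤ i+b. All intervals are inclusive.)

3

Evaluate at each i in [0,3]:
  i=0: ✓ (witness j=2)
  i=1: ✓ (witness j=2)
  i=2: ✓ (witness j=2)
  i=3: ✗ (none in [3,12])
Positions where it holds: {0, 1, 2} → 3.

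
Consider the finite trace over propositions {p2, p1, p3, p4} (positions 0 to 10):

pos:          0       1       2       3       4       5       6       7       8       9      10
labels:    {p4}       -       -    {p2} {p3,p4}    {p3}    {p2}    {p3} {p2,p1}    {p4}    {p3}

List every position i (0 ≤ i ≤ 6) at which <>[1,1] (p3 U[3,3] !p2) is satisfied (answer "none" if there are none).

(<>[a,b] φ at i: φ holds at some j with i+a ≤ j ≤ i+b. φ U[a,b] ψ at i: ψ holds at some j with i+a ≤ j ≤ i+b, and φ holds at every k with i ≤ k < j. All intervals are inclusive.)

none

Evaluate at each i in [0,6]:
  i=0: ✗ (none in [1,1])
  i=1: ✗ (none in [2,2])
  i=2: ✗ (none in [3,3])
  i=3: ✗ (none in [4,4])
  i=4: ✗ (none in [5,5])
  i=5: ✗ (none in [6,6])
  i=6: ✗ (none in [7,7])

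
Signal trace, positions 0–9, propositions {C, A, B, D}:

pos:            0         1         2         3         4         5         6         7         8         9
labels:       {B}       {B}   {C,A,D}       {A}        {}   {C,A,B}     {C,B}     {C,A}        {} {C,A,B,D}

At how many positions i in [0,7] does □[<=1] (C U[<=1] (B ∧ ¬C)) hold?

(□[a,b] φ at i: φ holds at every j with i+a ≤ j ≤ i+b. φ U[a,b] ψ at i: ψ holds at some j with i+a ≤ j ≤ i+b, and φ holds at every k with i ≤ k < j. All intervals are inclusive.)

Evaluate at each i in [0,7]:
  i=0: ✓ (all of [0,1])
  i=1: ✗ (fails at j=2)
  i=2: ✗ (fails at j=2)
  i=3: ✗ (fails at j=3)
  i=4: ✗ (fails at j=4)
  i=5: ✗ (fails at j=5)
  i=6: ✗ (fails at j=6)
  i=7: ✗ (fails at j=7)
Positions where it holds: {0} → 1.

1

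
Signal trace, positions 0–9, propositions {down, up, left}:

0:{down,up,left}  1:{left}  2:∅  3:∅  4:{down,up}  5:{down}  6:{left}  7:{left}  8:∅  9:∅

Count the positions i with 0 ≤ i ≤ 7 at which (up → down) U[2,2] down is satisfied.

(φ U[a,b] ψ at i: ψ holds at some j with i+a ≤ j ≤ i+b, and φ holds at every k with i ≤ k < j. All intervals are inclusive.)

2

Evaluate at each i in [0,7]:
  i=0: ✗ (no rhs in [2,2])
  i=1: ✗ (no rhs in [3,3])
  i=2: ✓ (rhs at j=4; lhs holds on [2,3])
  i=3: ✓ (rhs at j=5; lhs holds on [3,4])
  i=4: ✗ (no rhs in [6,6])
  i=5: ✗ (no rhs in [7,7])
  i=6: ✗ (no rhs in [8,8])
  i=7: ✗ (no rhs in [9,9])
Positions where it holds: {2, 3} → 2.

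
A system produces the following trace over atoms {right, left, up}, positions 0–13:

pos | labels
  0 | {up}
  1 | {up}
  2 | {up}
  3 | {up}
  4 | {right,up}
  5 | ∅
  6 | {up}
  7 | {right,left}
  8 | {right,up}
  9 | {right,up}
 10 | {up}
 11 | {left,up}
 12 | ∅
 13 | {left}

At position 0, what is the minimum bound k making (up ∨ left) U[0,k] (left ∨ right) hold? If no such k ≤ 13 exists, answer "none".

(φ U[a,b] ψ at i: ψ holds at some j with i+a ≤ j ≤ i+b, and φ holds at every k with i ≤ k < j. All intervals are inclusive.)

Need earliest j ≥ 0 with (left ∨ right), and (up ∨ left) at every k in [0,j-1].
  j=0: rhs fails.
  j=1: rhs fails.
  j=2: rhs fails.
  j=3: rhs fails.
  j=4: rhs holds; lhs holds on [0,3]. k = 4.

4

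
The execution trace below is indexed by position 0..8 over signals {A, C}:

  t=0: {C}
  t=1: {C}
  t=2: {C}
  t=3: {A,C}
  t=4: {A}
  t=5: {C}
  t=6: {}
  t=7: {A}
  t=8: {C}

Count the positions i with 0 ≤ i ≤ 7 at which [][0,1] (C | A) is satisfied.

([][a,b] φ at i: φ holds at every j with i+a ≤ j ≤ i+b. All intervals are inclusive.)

Evaluate at each i in [0,7]:
  i=0: ✓ (all of [0,1])
  i=1: ✓ (all of [1,2])
  i=2: ✓ (all of [2,3])
  i=3: ✓ (all of [3,4])
  i=4: ✓ (all of [4,5])
  i=5: ✗ (fails at j=6)
  i=6: ✗ (fails at j=6)
  i=7: ✓ (all of [7,8])
Positions where it holds: {0, 1, 2, 3, 4, 7} → 6.

6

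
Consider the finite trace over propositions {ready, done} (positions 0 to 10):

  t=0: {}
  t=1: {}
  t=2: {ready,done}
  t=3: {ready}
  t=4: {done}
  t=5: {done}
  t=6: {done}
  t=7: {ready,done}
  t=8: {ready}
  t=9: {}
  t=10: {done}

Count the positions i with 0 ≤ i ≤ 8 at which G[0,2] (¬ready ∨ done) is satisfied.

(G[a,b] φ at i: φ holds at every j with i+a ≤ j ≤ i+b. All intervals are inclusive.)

3

Evaluate at each i in [0,8]:
  i=0: ✓ (all of [0,2])
  i=1: ✗ (fails at j=3)
  i=2: ✗ (fails at j=3)
  i=3: ✗ (fails at j=3)
  i=4: ✓ (all of [4,6])
  i=5: ✓ (all of [5,7])
  i=6: ✗ (fails at j=8)
  i=7: ✗ (fails at j=8)
  i=8: ✗ (fails at j=8)
Positions where it holds: {0, 4, 5} → 3.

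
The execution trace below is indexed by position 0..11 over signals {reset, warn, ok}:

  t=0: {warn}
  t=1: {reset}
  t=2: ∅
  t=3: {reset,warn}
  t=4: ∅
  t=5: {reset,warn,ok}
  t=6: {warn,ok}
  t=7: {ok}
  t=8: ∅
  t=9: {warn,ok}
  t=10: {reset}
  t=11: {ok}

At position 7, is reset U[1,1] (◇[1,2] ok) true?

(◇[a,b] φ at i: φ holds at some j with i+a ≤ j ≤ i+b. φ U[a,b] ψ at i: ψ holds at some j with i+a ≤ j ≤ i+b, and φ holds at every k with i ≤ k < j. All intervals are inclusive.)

Need some j in [8,8] with ◇[1,2] ok, and reset at every k in [7,j-1].
  j=8: ◇[1,2] ok holds, but reset fails at k=7 → not this j.
No j in the window works → until fails.

No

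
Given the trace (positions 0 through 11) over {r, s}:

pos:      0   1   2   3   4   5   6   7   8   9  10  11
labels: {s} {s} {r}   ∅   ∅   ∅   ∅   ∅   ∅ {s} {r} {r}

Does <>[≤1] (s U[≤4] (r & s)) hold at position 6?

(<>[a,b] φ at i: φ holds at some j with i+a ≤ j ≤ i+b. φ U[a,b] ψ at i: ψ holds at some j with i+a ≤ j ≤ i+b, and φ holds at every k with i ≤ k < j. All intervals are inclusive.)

Check (s U[≤4] (r & s)) at each j in [6,7]:
  j=6: fails
  j=7: fails
No position in the window satisfies it → formula fails.

Does not hold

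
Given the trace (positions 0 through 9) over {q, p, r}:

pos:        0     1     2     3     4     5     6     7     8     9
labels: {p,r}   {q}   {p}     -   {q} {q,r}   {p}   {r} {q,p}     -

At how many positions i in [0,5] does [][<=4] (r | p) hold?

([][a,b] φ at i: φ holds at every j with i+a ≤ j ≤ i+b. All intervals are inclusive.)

0

Evaluate at each i in [0,5]:
  i=0: ✗ (fails at j=1)
  i=1: ✗ (fails at j=1)
  i=2: ✗ (fails at j=3)
  i=3: ✗ (fails at j=3)
  i=4: ✗ (fails at j=4)
  i=5: ✗ (fails at j=9)
Positions where it holds: {} → 0.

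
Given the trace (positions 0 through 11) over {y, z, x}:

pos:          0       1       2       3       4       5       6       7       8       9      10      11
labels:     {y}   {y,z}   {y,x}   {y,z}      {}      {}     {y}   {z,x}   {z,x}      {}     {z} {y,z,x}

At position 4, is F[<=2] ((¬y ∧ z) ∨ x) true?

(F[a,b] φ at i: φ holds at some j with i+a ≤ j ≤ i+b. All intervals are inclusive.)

Does not hold

Check ((¬y ∧ z) ∨ x) at each j in [4,6]:
  j=4: false
  j=5: false
  j=6: false
No position in the window satisfies it → formula fails.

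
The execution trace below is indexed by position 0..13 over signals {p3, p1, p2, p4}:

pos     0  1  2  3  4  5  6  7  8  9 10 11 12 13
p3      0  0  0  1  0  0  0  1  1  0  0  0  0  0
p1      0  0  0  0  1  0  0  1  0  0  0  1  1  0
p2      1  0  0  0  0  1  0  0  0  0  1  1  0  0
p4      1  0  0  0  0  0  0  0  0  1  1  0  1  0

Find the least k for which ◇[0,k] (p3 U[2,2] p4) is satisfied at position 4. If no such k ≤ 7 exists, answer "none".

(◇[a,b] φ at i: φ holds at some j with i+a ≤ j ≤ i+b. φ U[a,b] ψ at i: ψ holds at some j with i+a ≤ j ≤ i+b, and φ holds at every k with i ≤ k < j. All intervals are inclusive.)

Scan j = 4,5,… for (p3 U[2,2] p4):
  j=4: fails
  j=5: fails
  j=6: fails
  j=7: holds
First hit at j=7, so smallest k = 7-4 = 3.

3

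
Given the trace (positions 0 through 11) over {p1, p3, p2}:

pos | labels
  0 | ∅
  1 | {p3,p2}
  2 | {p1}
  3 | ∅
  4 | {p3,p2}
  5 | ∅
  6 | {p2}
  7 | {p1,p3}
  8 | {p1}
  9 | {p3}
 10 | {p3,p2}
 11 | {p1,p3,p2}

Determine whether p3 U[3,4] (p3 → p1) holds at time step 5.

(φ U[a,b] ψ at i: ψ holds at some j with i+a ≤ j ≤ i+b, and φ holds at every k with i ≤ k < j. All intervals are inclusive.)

Does not hold

Need some j in [8,9] with (p3 → p1), and p3 at every k in [5,j-1].
  j=8: (p3 → p1) holds, but p3 fails at k=5 → not this j.
  j=9: (p3 → p1) false.
No j in the window works → until fails.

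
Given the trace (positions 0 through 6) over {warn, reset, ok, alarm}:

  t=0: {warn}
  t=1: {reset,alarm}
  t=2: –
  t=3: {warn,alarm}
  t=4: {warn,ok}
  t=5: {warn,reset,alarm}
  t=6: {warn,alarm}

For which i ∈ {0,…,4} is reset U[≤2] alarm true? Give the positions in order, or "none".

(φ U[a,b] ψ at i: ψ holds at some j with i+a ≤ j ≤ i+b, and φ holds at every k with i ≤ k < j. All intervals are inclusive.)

Evaluate at each i in [0,4]:
  i=0: ✗ (lhs fails at k=0 before rhs at j=1)
  i=1: ✓ (rhs at j=1)
  i=2: ✗ (lhs fails at k=2 before rhs at j=3)
  i=3: ✓ (rhs at j=3)
  i=4: ✗ (lhs fails at k=4 before rhs at j=5)

1, 3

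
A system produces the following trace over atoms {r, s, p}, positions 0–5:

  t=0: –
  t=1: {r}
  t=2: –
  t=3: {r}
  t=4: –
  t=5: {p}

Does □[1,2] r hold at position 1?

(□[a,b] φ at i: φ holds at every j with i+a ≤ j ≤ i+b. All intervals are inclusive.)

Check r at every j in [2,3]:
  j=2: false
  j=3: true
Fails at j=2 → formula fails.

No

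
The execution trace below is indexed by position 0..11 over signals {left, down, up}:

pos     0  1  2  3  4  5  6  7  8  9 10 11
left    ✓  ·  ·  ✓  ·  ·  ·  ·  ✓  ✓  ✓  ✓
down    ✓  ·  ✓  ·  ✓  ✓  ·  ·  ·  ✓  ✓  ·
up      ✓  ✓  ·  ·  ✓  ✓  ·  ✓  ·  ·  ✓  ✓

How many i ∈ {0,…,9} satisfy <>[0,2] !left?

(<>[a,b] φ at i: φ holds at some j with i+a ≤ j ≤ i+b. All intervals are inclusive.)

8

Evaluate at each i in [0,9]:
  i=0: ✓ (witness j=1)
  i=1: ✓ (witness j=1)
  i=2: ✓ (witness j=2)
  i=3: ✓ (witness j=4)
  i=4: ✓ (witness j=4)
  i=5: ✓ (witness j=5)
  i=6: ✓ (witness j=6)
  i=7: ✓ (witness j=7)
  i=8: ✗ (none in [8,10])
  i=9: ✗ (none in [9,11])
Positions where it holds: {0, 1, 2, 3, 4, 5, 6, 7} → 8.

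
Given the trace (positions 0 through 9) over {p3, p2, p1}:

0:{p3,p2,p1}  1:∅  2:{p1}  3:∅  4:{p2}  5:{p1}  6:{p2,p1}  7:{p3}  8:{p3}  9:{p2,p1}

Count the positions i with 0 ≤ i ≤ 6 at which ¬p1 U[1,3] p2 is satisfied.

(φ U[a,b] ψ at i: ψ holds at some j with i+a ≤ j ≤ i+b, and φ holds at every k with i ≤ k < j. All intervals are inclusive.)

Evaluate at each i in [0,6]:
  i=0: ✗ (no rhs in [1,3])
  i=1: ✗ (lhs fails at k=2 before rhs at j=4)
  i=2: ✗ (lhs fails at k=2 before rhs at j=4)
  i=3: ✓ (rhs at j=4; lhs holds on [3,3])
  i=4: ✗ (lhs fails at k=5 before rhs at j=6)
  i=5: ✗ (lhs fails at k=5 before rhs at j=6)
  i=6: ✗ (lhs fails at k=6 before rhs at j=9)
Positions where it holds: {3} → 1.

1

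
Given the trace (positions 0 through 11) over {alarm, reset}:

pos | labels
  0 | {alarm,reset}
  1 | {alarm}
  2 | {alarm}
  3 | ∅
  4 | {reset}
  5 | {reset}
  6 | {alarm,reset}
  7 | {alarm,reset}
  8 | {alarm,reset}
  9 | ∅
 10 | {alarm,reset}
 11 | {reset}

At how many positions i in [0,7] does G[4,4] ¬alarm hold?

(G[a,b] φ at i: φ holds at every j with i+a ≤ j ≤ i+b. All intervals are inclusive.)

Evaluate at each i in [0,7]:
  i=0: ✓ (all of [4,4])
  i=1: ✓ (all of [5,5])
  i=2: ✗ (fails at j=6)
  i=3: ✗ (fails at j=7)
  i=4: ✗ (fails at j=8)
  i=5: ✓ (all of [9,9])
  i=6: ✗ (fails at j=10)
  i=7: ✓ (all of [11,11])
Positions where it holds: {0, 1, 5, 7} → 4.

4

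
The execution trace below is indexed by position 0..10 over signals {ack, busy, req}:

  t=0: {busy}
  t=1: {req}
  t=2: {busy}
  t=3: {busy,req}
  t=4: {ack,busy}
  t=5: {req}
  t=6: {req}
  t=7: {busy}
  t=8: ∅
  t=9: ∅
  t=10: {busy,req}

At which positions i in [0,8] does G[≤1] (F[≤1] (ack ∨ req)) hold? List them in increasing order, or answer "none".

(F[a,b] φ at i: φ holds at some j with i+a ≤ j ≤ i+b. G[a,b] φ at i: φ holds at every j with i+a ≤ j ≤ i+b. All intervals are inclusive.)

0, 1, 2, 3, 4, 5

Evaluate at each i in [0,8]:
  i=0: ✓ (all of [0,1])
  i=1: ✓ (all of [1,2])
  i=2: ✓ (all of [2,3])
  i=3: ✓ (all of [3,4])
  i=4: ✓ (all of [4,5])
  i=5: ✓ (all of [5,6])
  i=6: ✗ (fails at j=7)
  i=7: ✗ (fails at j=7)
  i=8: ✗ (fails at j=8)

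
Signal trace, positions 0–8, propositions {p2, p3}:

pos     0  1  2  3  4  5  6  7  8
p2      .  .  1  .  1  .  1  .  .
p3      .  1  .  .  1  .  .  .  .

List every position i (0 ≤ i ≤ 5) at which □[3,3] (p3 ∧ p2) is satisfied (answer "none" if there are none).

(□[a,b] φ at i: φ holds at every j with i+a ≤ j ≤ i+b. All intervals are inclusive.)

Evaluate at each i in [0,5]:
  i=0: ✗ (fails at j=3)
  i=1: ✓ (all of [4,4])
  i=2: ✗ (fails at j=5)
  i=3: ✗ (fails at j=6)
  i=4: ✗ (fails at j=7)
  i=5: ✗ (fails at j=8)

1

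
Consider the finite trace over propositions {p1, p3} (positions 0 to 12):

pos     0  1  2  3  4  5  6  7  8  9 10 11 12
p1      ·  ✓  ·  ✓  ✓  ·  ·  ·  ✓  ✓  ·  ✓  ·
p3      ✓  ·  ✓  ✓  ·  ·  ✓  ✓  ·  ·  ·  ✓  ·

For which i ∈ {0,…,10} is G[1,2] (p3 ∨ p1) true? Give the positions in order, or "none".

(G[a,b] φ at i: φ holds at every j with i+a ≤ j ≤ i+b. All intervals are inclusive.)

Evaluate at each i in [0,10]:
  i=0: ✓ (all of [1,2])
  i=1: ✓ (all of [2,3])
  i=2: ✓ (all of [3,4])
  i=3: ✗ (fails at j=5)
  i=4: ✗ (fails at j=5)
  i=5: ✓ (all of [6,7])
  i=6: ✓ (all of [7,8])
  i=7: ✓ (all of [8,9])
  i=8: ✗ (fails at j=10)
  i=9: ✗ (fails at j=10)
  i=10: ✗ (fails at j=12)

0, 1, 2, 5, 6, 7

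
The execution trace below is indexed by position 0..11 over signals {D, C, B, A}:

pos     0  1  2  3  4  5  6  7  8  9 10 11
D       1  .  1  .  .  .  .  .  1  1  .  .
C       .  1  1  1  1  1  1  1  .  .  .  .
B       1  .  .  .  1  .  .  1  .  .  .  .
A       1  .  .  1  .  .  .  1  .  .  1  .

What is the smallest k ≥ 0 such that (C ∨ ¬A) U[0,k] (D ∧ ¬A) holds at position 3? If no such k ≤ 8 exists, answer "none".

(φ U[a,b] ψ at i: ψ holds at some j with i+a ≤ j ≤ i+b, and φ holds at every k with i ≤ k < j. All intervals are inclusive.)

Need earliest j ≥ 3 with (D ∧ ¬A), and (C ∨ ¬A) at every k in [3,j-1].
  j=3: rhs fails.
  j=4: rhs fails.
  j=5: rhs fails.
  j=6: rhs fails.
  j=7: rhs fails.
  j=8: rhs holds; lhs holds on [3,7]. k = 5.

5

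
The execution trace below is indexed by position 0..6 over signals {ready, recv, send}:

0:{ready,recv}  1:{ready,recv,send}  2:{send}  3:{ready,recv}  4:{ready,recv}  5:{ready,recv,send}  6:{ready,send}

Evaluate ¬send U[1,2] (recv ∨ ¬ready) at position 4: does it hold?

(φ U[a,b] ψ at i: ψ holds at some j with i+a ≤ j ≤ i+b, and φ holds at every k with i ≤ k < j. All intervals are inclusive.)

Need some j in [5,6] with (recv ∨ ¬ready), and ¬send at every k in [4,j-1].
  j=5: (recv ∨ ¬ready) holds; ¬send holds at every k in [4,4] → satisfied.

Yes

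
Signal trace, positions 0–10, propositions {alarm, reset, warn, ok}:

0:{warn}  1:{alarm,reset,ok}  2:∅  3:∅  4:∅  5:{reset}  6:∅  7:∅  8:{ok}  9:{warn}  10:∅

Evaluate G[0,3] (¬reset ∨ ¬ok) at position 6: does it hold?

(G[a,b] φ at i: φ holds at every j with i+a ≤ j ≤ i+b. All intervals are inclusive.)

Check (¬reset ∨ ¬ok) at every j in [6,9]:
  j=6: true
  j=7: true
  j=8: true
  j=9: true
All positions satisfy it → formula holds.

Yes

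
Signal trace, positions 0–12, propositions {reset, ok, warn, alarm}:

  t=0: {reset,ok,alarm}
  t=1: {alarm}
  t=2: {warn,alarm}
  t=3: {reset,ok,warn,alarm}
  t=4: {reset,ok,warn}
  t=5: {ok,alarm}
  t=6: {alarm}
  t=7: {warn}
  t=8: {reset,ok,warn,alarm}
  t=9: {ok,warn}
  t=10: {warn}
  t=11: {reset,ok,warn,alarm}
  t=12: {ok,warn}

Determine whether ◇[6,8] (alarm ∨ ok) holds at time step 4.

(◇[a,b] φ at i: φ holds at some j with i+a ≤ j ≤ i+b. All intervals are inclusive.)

Check (alarm ∨ ok) at each j in [10,12]:
  j=10: false
  j=11: true
  j=12: true
Found at j=11 → formula holds.

True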